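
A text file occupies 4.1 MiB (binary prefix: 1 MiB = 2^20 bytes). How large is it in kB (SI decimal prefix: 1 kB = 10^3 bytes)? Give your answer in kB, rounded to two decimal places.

4,299.16 kB

4.1 MiB × 1,048,576 bytes/MiB = 4,299,161.6 bytes
1 kB = 1,000 bytes
4,299,161.6 / 1,000 = 4,299.16 kB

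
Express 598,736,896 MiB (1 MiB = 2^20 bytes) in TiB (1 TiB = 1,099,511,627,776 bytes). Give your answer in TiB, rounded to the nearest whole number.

598,736,896 MiB × 1,048,576 bytes/MiB = 627,821,139,460,096 bytes
1 TiB = 1,099,511,627,776 bytes
627,821,139,460,096 / 1,099,511,627,776 = 571 TiB

571 TiB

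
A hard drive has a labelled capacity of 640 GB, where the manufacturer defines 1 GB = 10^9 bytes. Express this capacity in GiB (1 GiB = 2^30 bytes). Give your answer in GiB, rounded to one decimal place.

596.0 GiB

640 GB = 640 × 10^9 bytes = 640,000,000,000 bytes
1 GiB = 2^30 bytes = 1,073,741,824 bytes
640,000,000,000 / 1,073,741,824 = 596.0 GiB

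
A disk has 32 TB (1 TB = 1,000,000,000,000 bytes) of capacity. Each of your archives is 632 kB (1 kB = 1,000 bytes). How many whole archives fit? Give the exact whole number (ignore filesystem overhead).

Capacity: 32 TB = 32,000,000,000,000 bytes
Per item: 632 kB = 632,000 bytes
⌊32,000,000,000,000 / 632,000⌋ = 50,632,911

50,632,911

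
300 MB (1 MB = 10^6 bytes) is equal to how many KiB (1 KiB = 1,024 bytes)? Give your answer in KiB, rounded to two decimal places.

292,968.75 KiB

300 MB = 300 × 10^6 bytes = 300,000,000 bytes
1 KiB = 2^10 bytes = 1,024 bytes
300,000,000 / 1,024 = 292,968.75 KiB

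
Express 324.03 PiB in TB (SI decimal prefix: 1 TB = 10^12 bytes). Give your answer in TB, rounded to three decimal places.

364,825.347 TB

324.03 PiB × 1,125,899,906,842,624 bytes/PiB = 364,825,346,814,215,454.72 bytes
1 TB = 1,000,000,000,000 bytes
364,825,346,814,215,454.72 / 1,000,000,000,000 = 364,825.347 TB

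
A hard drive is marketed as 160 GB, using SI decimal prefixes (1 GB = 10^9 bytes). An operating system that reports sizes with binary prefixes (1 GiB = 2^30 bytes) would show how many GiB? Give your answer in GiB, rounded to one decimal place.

149.0 GiB

160 GB = 160 × 10^9 bytes = 160,000,000,000 bytes
1 GiB = 2^30 bytes = 1,073,741,824 bytes
160,000,000,000 / 1,073,741,824 = 149.0 GiB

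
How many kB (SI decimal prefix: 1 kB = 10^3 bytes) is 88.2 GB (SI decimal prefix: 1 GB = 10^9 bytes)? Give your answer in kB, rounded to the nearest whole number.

88,200,000 kB

88.2 GB = 88.2 × 10^9 bytes = 88,200,000,000 bytes
1 kB = 10^3 bytes = 1,000 bytes
88,200,000,000 / 1,000 = 88,200,000 kB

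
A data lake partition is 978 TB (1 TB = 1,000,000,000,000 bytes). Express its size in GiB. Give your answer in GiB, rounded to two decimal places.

978 TB = 978 × 10^12 bytes = 978,000,000,000,000 bytes
1 GiB = 1,073,741,824 bytes
978,000,000,000,000 / 1,073,741,824 = 910,833.48 GiB

910,833.48 GiB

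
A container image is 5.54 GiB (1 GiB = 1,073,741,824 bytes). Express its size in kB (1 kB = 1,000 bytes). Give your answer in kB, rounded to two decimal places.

5.54 GiB × 1,073,741,824 bytes/GiB = 5,948,529,704.96 bytes
1 kB = 1,000 bytes
5,948,529,704.96 / 1,000 = 5,948,529.70 kB

5,948,529.70 kB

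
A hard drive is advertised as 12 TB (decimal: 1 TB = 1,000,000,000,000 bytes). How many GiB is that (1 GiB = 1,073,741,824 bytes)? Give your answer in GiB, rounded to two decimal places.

12 TB = 12 × 10^12 bytes = 12,000,000,000,000 bytes
1 GiB = 2^30 bytes = 1,073,741,824 bytes
12,000,000,000,000 / 1,073,741,824 = 11,175.87 GiB

11,175.87 GiB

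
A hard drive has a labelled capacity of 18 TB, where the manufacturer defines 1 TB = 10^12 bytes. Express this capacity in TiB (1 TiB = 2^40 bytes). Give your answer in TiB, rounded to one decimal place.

16.4 TiB

18 TB = 18 × 10^12 bytes = 18,000,000,000,000 bytes
1 TiB = 2^40 bytes = 1,099,511,627,776 bytes
18,000,000,000,000 / 1,099,511,627,776 = 16.4 TiB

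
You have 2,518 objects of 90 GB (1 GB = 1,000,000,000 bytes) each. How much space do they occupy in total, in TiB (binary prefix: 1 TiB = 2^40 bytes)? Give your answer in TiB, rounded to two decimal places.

206.11 TiB

Total = 2,518 × 90 GB = 226,620 GB
= 226,620 × 1,000,000,000 bytes = 226,620,000,000,000 bytes
1 TiB = 1,099,511,627,776 bytes
226,620,000,000,000 / 1,099,511,627,776 = 206.11 TiB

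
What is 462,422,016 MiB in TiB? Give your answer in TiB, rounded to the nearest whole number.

462,422,016 MiB × 1,048,576 bytes/MiB = 484,884,627,849,216 bytes
1 TiB = 2^40 bytes = 1,099,511,627,776 bytes
484,884,627,849,216 / 1,099,511,627,776 = 441 TiB

441 TiB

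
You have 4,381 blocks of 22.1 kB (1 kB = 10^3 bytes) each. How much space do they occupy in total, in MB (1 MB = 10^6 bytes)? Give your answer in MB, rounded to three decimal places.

Total = 4,381 × 22.1 kB = 96820.1 kB
= 96820.1 × 1,000 bytes = 96,820,100 bytes
1 MB = 1,000,000 bytes
96,820,100 / 1,000,000 = 96.820 MB

96.820 MB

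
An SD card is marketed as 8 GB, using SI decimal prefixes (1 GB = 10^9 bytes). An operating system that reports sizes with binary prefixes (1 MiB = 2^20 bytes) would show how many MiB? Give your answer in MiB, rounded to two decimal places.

8 GB × 1,000,000,000 bytes/GB = 8,000,000,000 bytes
1 MiB = 1,048,576 bytes
8,000,000,000 / 1,048,576 = 7,629.39 MiB

7,629.39 MiB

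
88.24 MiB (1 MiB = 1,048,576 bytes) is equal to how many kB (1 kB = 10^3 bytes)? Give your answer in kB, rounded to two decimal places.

88.24 MiB = 88.24 × 2^20 bytes = 92,526,346.24 bytes
1 kB = 10^3 bytes = 1,000 bytes
92,526,346.24 / 1,000 = 92,526.35 kB

92,526.35 kB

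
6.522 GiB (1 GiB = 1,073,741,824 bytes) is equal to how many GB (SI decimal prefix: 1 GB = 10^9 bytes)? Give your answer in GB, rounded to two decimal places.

6.522 GiB = 6.522 × 2^30 bytes = 7,002,944,176.128 bytes
1 GB = 1,000,000,000 bytes
7,002,944,176.128 / 1,000,000,000 = 7.00 GB

7.00 GB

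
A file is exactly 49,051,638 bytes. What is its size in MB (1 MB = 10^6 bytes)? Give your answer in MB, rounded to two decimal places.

49,051,638 bytes given.
1 MB = 1,000,000 bytes
49,051,638 / 1,000,000 = 49.05 MB

49.05 MB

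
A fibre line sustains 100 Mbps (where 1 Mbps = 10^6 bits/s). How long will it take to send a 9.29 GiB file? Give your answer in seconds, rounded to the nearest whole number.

9.29 GiB = 9,975,061,544.96 bytes = 79,800,492,359.68 bits
100 Mbps = 100,000,000 bits/s
time = 79,800,492,359.68 / 100,000,000 = 798 s

798 seconds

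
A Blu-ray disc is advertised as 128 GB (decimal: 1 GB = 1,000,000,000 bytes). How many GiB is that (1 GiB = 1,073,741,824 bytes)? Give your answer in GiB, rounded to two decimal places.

128 GB = 128 × 10^9 bytes = 128,000,000,000 bytes
1 GiB = 2^30 bytes = 1,073,741,824 bytes
128,000,000,000 / 1,073,741,824 = 119.21 GiB

119.21 GiB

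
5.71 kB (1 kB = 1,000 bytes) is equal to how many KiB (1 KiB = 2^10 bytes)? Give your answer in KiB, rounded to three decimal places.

5.71 kB × 1,000 bytes/kB = 5,710 bytes
1 KiB = 1,024 bytes
5,710 / 1,024 = 5.576 KiB

5.576 KiB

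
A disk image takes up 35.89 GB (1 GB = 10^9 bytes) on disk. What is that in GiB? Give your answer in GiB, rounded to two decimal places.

35.89 GB = 35.89 × 10^9 bytes = 35,890,000,000 bytes
1 GiB = 2^30 bytes = 1,073,741,824 bytes
35,890,000,000 / 1,073,741,824 = 33.43 GiB

33.43 GiB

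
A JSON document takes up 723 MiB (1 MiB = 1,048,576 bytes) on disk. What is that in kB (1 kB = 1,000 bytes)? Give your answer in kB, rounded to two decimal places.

758,120.45 kB

723 MiB × 1,048,576 bytes/MiB = 758,120,448 bytes
1 kB = 10^3 bytes = 1,000 bytes
758,120,448 / 1,000 = 758,120.45 kB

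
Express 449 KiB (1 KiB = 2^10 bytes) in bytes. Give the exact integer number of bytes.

449 × 1,024 = 459,776 bytes

459,776 bytes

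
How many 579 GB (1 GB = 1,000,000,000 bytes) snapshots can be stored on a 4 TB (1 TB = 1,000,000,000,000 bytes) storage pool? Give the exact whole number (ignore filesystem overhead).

Capacity: 4 TB = 4,000,000,000,000 bytes
Per item: 579 GB = 579,000,000,000 bytes
⌊4,000,000,000,000 / 579,000,000,000⌋ = 6

6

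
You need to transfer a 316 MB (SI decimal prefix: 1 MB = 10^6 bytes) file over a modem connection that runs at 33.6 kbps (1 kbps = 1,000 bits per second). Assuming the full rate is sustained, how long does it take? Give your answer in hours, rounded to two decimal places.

20.90 hours

316 MB = 316,000,000 bytes = 2,528,000,000 bits
33.6 kbps = 33,600 bits/s
time = 2,528,000,000 / 33,600 = 75,238.0952 s
75,238.0952 s / 3600 = 20.90 hours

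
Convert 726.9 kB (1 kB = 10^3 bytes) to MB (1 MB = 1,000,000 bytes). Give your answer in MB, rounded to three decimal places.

726.9 kB × 1,000 bytes/kB = 726,900 bytes
1 MB = 1,000,000 bytes
726,900 / 1,000,000 = 0.727 MB

0.727 MB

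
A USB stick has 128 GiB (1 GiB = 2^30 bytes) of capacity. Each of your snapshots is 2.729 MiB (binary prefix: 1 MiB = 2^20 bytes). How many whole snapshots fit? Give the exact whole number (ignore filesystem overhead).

Capacity: 128 GiB = 137,438,953,472 bytes
Per item: 2.729 MiB = 2,861,563.904 bytes
⌊137,438,953,472 / 2,861,563.904⌋ = 48,029

48,029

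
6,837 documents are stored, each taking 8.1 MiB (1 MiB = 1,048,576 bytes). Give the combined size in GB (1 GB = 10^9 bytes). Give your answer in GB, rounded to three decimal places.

58.070 GB

Total = 6,837 × 8.1 MiB = 55379.7 MiB
= 55379.7 × 1,048,576 bytes = 58,069,824,307.2 bytes
1 GB = 1,000,000,000 bytes
58,069,824,307.2 / 1,000,000,000 = 58.070 GB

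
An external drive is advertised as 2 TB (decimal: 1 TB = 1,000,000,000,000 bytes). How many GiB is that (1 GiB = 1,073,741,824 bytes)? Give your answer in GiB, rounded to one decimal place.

2 TB = 2 × 10^12 bytes = 2,000,000,000,000 bytes
1 GiB = 2^30 bytes = 1,073,741,824 bytes
2,000,000,000,000 / 1,073,741,824 = 1,862.6 GiB

1,862.6 GiB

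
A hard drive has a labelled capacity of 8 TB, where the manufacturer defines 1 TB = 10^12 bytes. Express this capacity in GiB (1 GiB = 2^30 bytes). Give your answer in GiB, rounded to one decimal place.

8 TB × 1,000,000,000,000 bytes/TB = 8,000,000,000,000 bytes
1 GiB = 2^30 bytes = 1,073,741,824 bytes
8,000,000,000,000 / 1,073,741,824 = 7,450.6 GiB

7,450.6 GiB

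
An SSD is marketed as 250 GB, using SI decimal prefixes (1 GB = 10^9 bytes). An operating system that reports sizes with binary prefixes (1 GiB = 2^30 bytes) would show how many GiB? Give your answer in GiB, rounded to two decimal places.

232.83 GiB

250 GB = 250 × 10^9 bytes = 250,000,000,000 bytes
1 GiB = 2^30 bytes = 1,073,741,824 bytes
250,000,000,000 / 1,073,741,824 = 232.83 GiB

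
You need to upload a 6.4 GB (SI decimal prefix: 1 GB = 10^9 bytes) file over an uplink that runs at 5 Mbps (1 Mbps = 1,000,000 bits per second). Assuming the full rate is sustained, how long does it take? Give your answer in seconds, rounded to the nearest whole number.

6.4 GB = 6,400,000,000 bytes = 51,200,000,000 bits
5 Mbps = 5,000,000 bits/s
time = 51,200,000,000 / 5,000,000 = 10,240 s

10,240 seconds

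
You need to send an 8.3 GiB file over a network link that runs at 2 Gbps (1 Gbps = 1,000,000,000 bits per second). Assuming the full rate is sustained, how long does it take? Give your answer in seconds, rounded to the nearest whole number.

8.3 GiB = 8,912,057,139.2 bytes = 71,296,457,113.6 bits
2 Gbps = 2,000,000,000 bits/s
time = 71,296,457,113.6 / 2,000,000,000 = 36 s

36 seconds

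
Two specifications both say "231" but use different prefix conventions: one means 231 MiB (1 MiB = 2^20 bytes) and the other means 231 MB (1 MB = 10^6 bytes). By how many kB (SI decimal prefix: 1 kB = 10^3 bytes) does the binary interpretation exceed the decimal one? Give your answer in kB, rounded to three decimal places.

231 MiB = 231 × 1,048,576 = 242,221,056 bytes
231 MB = 231 × 1,000,000 = 231,000,000 bytes
difference = 11,221,056 bytes
11,221,056 / 1,000 = 11,221.056 kB

11,221.056 kB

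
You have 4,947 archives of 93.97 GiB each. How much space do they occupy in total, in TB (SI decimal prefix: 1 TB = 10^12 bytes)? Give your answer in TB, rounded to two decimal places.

499.15 TB

Total = 4,947 × 93.97 GiB = 464869.59 GiB
= 464869.59 × 1,073,741,824 bytes = 499,149,921,488,732.16 bytes
1 TB = 1,000,000,000,000 bytes
499,149,921,488,732.16 / 1,000,000,000,000 = 499.15 TB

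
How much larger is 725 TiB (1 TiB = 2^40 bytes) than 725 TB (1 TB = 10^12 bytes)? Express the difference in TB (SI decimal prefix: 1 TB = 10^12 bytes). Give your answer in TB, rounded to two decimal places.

72.15 TB

725 TiB = 725 × 1,099,511,627,776 = 797,145,930,137,600 bytes
725 TB = 725 × 1,000,000,000,000 = 725,000,000,000,000 bytes
difference = 72,145,930,137,600 bytes
72,145,930,137,600 / 1,000,000,000,000 = 72.15 TB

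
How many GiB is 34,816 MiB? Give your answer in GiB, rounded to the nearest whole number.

34 GiB

34,816 MiB = 34,816 × 2^20 bytes = 36,507,222,016 bytes
1 GiB = 1,073,741,824 bytes
36,507,222,016 / 1,073,741,824 = 34 GiB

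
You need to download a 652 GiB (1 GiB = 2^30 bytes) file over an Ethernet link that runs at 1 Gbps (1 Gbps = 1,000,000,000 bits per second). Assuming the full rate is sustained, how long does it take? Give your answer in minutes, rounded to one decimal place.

93.3 minutes

652 GiB = 700,079,669,248 bytes = 5,600,637,353,984 bits
1 Gbps = 1,000,000,000 bits/s
time = 5,600,637,353,984 / 1,000,000,000 = 5,600.64 s
5,600.64 s / 60 = 93.3 minutes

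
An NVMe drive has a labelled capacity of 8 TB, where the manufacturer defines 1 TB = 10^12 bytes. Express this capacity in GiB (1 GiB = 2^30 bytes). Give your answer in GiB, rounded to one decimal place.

7,450.6 GiB

8 TB = 8 × 10^12 bytes = 8,000,000,000,000 bytes
1 GiB = 2^30 bytes = 1,073,741,824 bytes
8,000,000,000,000 / 1,073,741,824 = 7,450.6 GiB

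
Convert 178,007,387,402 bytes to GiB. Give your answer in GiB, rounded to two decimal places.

165.78 GiB

178,007,387,402 bytes given.
1 GiB = 2^30 bytes = 1,073,741,824 bytes
178,007,387,402 / 1,073,741,824 = 165.78 GiB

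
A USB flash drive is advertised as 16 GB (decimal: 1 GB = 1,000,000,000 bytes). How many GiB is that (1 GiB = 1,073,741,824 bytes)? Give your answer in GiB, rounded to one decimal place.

16 GB × 1,000,000,000 bytes/GB = 16,000,000,000 bytes
1 GiB = 2^30 bytes = 1,073,741,824 bytes
16,000,000,000 / 1,073,741,824 = 14.9 GiB

14.9 GiB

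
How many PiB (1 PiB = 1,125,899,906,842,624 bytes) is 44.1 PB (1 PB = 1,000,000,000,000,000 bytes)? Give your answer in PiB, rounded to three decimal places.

44.1 PB × 1,000,000,000,000,000 bytes/PB = 44,100,000,000,000,000 bytes
1 PiB = 1,125,899,906,842,624 bytes
44,100,000,000,000,000 / 1,125,899,906,842,624 = 39.169 PiB

39.169 PiB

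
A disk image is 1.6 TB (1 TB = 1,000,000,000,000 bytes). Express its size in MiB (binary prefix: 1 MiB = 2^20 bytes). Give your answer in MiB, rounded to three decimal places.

1.6 TB × 1,000,000,000,000 bytes/TB = 1,600,000,000,000 bytes
1 MiB = 1,048,576 bytes
1,600,000,000,000 / 1,048,576 = 1,525,878.906 MiB

1,525,878.906 MiB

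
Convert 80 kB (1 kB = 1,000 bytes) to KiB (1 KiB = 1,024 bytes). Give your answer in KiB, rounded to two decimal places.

78.13 KiB

80 kB = 80 × 10^3 bytes = 80,000 bytes
1 KiB = 1,024 bytes
80,000 / 1,024 = 78.13 KiB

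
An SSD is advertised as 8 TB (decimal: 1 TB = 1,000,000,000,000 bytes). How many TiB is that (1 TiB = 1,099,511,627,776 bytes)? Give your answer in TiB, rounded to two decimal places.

7.28 TiB

8 TB = 8 × 10^12 bytes = 8,000,000,000,000 bytes
1 TiB = 2^40 bytes = 1,099,511,627,776 bytes
8,000,000,000,000 / 1,099,511,627,776 = 7.28 TiB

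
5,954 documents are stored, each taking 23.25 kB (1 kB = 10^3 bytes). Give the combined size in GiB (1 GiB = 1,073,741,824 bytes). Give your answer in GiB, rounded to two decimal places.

Total = 5,954 × 23.25 kB = 138430.5 kB
= 138430.5 × 1,000 bytes = 138,430,500 bytes
1 GiB = 1,073,741,824 bytes
138,430,500 / 1,073,741,824 = 0.13 GiB

0.13 GiB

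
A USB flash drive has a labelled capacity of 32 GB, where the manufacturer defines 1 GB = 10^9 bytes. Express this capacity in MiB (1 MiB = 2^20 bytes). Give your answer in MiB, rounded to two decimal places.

32 GB × 1,000,000,000 bytes/GB = 32,000,000,000 bytes
1 MiB = 1,048,576 bytes
32,000,000,000 / 1,048,576 = 30,517.58 MiB

30,517.58 MiB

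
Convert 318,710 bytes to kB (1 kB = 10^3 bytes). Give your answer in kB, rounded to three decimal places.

318.710 kB

318,710 bytes given.
1 kB = 1,000 bytes
318,710 / 1,000 = 318.710 kB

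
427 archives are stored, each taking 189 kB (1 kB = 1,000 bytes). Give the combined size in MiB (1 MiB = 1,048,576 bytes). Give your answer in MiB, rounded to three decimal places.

Total = 427 × 189 kB = 80,703 kB
= 80,703 × 1,000 bytes = 80,703,000 bytes
1 MiB = 1,048,576 bytes
80,703,000 / 1,048,576 = 76.964 MiB

76.964 MiB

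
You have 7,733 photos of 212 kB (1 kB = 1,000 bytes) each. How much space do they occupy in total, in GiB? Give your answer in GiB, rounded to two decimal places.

1.53 GiB

Total = 7,733 × 212 kB = 1,639,396 kB
= 1,639,396 × 1,000 bytes = 1,639,396,000 bytes
1 GiB = 1,073,741,824 bytes
1,639,396,000 / 1,073,741,824 = 1.53 GiB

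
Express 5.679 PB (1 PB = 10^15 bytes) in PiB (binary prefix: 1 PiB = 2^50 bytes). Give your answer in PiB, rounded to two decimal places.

5.04 PiB

5.679 PB = 5.679 × 10^15 bytes = 5,679,000,000,000,000 bytes
1 PiB = 2^50 bytes = 1,125,899,906,842,624 bytes
5,679,000,000,000,000 / 1,125,899,906,842,624 = 5.04 PiB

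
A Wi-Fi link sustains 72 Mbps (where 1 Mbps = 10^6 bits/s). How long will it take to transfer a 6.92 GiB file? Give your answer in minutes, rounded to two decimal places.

13.76 minutes

6.92 GiB = 7,430,293,422.08 bytes = 59,442,347,376.64 bits
72 Mbps = 72,000,000 bits/s
time = 59,442,347,376.64 / 72,000,000 = 825.588 s
825.588 s / 60 = 13.76 minutes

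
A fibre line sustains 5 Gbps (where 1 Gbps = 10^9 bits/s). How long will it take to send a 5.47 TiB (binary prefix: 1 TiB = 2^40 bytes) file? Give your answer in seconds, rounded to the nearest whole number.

5.47 TiB = 6,014,328,603,934.72 bytes = 48,114,628,831,477.76 bits
5 Gbps = 5,000,000,000 bits/s
time = 48,114,628,831,477.76 / 5,000,000,000 = 9,623 s

9,623 seconds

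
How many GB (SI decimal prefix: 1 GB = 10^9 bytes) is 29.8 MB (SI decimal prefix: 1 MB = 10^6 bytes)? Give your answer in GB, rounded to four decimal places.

29.8 MB × 1,000,000 bytes/MB = 29,800,000 bytes
1 GB = 10^9 bytes = 1,000,000,000 bytes
29,800,000 / 1,000,000,000 = 0.0298 GB

0.0298 GB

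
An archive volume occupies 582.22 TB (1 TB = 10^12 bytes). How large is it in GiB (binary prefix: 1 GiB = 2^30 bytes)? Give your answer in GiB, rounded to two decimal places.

582.22 TB = 582.22 × 10^12 bytes = 582,220,000,000,000 bytes
1 GiB = 1,073,741,824 bytes
582,220,000,000,000 / 1,073,741,824 = 542,234.63 GiB

542,234.63 GiB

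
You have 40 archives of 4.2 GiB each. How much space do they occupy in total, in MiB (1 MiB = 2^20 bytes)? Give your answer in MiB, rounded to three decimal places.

Total = 40 × 4.2 GiB = 168 GiB
= 168 × 1,073,741,824 bytes = 180,388,626,432 bytes
1 MiB = 1,048,576 bytes
180,388,626,432 / 1,048,576 = 172,032.000 MiB

172,032.000 MiB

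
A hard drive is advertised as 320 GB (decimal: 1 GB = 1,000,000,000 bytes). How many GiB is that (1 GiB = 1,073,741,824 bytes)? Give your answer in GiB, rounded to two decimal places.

298.02 GiB

320 GB = 320 × 10^9 bytes = 320,000,000,000 bytes
1 GiB = 1,073,741,824 bytes
320,000,000,000 / 1,073,741,824 = 298.02 GiB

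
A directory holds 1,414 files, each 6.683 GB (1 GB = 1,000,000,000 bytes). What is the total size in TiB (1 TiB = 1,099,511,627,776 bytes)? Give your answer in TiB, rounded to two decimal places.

Total = 1,414 × 6.683 GB = 9449.762 GB
= 9449.762 × 1,000,000,000 bytes = 9,449,762,000,000 bytes
1 TiB = 1,099,511,627,776 bytes
9,449,762,000,000 / 1,099,511,627,776 = 8.59 TiB

8.59 TiB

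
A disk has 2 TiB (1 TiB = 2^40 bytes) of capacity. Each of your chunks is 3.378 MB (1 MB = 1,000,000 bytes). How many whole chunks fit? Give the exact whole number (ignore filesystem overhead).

650,983

Capacity: 2 TiB = 2,199,023,255,552 bytes
Per item: 3.378 MB = 3,378,000 bytes
⌊2,199,023,255,552 / 3,378,000⌋ = 650,983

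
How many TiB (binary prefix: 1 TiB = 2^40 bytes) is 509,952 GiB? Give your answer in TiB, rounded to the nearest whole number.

509,952 GiB × 1,073,741,824 bytes/GiB = 547,556,790,632,448 bytes
1 TiB = 1,099,511,627,776 bytes
547,556,790,632,448 / 1,099,511,627,776 = 498 TiB

498 TiB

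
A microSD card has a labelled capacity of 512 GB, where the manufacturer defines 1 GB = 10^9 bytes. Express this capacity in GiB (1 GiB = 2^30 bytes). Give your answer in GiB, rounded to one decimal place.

476.8 GiB

512 GB × 1,000,000,000 bytes/GB = 512,000,000,000 bytes
1 GiB = 1,073,741,824 bytes
512,000,000,000 / 1,073,741,824 = 476.8 GiB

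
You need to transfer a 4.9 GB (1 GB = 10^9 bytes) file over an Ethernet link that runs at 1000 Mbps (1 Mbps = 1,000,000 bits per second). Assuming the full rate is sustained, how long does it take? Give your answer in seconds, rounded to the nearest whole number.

39 seconds

4.9 GB = 4,900,000,000 bytes = 39,200,000,000 bits
1000 Mbps = 1,000,000,000 bits/s
time = 39,200,000,000 / 1,000,000,000 = 39 s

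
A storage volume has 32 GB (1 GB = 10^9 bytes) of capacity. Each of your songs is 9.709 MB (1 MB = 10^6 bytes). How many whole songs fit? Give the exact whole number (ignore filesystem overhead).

Capacity: 32 GB = 32,000,000,000 bytes
Per item: 9.709 MB = 9,709,000 bytes
⌊32,000,000,000 / 9,709,000⌋ = 3,295

3,295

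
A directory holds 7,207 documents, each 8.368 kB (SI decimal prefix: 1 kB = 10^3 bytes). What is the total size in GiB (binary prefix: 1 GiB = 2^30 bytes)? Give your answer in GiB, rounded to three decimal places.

0.056 GiB

Total = 7,207 × 8.368 kB = 60308.176 kB
= 60308.176 × 1,000 bytes = 60,308,176 bytes
1 GiB = 1,073,741,824 bytes
60,308,176 / 1,073,741,824 = 0.056 GiB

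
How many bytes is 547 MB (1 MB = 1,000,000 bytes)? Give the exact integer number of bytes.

547 × 1,000,000 = 547,000,000 bytes  (1 MB = 10^6 bytes)

547,000,000 bytes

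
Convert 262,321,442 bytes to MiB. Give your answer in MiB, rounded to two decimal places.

262,321,442 bytes given.
1 MiB = 2^20 bytes = 1,048,576 bytes
262,321,442 / 1,048,576 = 250.17 MiB

250.17 MiB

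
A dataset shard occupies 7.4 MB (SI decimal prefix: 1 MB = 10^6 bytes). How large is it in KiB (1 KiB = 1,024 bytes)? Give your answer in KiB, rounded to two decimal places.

7.4 MB × 1,000,000 bytes/MB = 7,400,000 bytes
1 KiB = 1,024 bytes
7,400,000 / 1,024 = 7,226.56 KiB

7,226.56 KiB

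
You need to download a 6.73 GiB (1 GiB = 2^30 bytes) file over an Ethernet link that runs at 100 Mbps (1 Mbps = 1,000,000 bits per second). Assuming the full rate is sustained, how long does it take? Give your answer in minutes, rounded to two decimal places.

6.73 GiB = 7,226,282,475.52 bytes = 57,810,259,804.16 bits
100 Mbps = 100,000,000 bits/s
time = 57,810,259,804.16 / 100,000,000 = 578.103 s
578.103 s / 60 = 9.64 minutes

9.64 minutes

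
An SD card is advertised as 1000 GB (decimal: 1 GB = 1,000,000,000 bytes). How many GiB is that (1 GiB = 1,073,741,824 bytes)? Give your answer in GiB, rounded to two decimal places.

931.32 GiB

1000 GB = 1000 × 10^9 bytes = 1,000,000,000,000 bytes
1 GiB = 2^30 bytes = 1,073,741,824 bytes
1,000,000,000,000 / 1,073,741,824 = 931.32 GiB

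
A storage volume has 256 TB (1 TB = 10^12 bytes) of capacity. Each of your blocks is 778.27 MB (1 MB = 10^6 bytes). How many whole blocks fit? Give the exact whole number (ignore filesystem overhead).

328,934

Capacity: 256 TB = 256,000,000,000,000 bytes
Per item: 778.27 MB = 778,270,000 bytes
⌊256,000,000,000,000 / 778,270,000⌋ = 328,934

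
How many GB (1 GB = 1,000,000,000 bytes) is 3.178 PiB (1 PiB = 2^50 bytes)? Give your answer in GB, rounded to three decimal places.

3.178 PiB × 1,125,899,906,842,624 bytes/PiB = 3,578,109,903,945,859.072 bytes
1 GB = 1,000,000,000 bytes
3,578,109,903,945,859.072 / 1,000,000,000 = 3,578,109.904 GB

3,578,109.904 GB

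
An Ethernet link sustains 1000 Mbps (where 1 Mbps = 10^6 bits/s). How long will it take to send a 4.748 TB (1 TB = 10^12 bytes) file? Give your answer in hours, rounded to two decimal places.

4.748 TB = 4,748,000,000,000 bytes = 37,984,000,000,000 bits
1000 Mbps = 1,000,000,000 bits/s
time = 37,984,000,000,000 / 1,000,000,000 = 37,984.0000 s
37,984.0000 s / 3600 = 10.55 hours

10.55 hours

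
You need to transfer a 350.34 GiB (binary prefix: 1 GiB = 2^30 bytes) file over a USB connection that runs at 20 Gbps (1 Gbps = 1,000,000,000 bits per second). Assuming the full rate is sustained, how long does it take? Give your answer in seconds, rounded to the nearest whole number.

350.34 GiB = 376,174,710,620.16 bytes = 3,009,397,684,961.28 bits
20 Gbps = 20,000,000,000 bits/s
time = 3,009,397,684,961.28 / 20,000,000,000 = 150 s

150 seconds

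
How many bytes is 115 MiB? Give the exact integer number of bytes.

120,586,240 bytes

115 × 1,048,576 = 120,586,240 bytes  (1 MiB = 2^20 bytes)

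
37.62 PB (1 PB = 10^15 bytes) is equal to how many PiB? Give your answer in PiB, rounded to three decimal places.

37.62 PB = 37.62 × 10^15 bytes = 37,620,000,000,000,000 bytes
1 PiB = 2^50 bytes = 1,125,899,906,842,624 bytes
37,620,000,000,000,000 / 1,125,899,906,842,624 = 33.413 PiB

33.413 PiB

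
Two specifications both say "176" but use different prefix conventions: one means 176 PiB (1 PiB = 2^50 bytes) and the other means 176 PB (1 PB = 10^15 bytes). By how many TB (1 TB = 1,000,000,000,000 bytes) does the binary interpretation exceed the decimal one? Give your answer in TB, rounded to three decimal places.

176 PiB = 176 × 1,125,899,906,842,624 = 198,158,383,604,301,824 bytes
176 PB = 176 × 1,000,000,000,000,000 = 176,000,000,000,000,000 bytes
difference = 22,158,383,604,301,824 bytes
22,158,383,604,301,824 / 1,000,000,000,000 = 22,158.384 TB

22,158.384 TB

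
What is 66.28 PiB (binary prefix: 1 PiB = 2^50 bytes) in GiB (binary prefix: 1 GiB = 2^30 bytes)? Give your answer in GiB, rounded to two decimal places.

69,499,617.28 GiB

66.28 PiB × 1,125,899,906,842,624 bytes/PiB = 74,624,645,825,529,118.72 bytes
1 GiB = 1,073,741,824 bytes
74,624,645,825,529,118.72 / 1,073,741,824 = 69,499,617.28 GiB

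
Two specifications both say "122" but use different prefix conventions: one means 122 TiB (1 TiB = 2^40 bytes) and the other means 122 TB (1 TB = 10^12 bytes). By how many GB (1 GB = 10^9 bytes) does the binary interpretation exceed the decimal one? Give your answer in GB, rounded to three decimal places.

12,140.419 GB

122 TiB = 122 × 1,099,511,627,776 = 134,140,418,588,672 bytes
122 TB = 122 × 1,000,000,000,000 = 122,000,000,000,000 bytes
difference = 12,140,418,588,672 bytes
12,140,418,588,672 / 1,000,000,000 = 12,140.419 GB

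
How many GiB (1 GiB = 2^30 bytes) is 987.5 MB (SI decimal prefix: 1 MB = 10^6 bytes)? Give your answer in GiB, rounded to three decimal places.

987.5 MB × 1,000,000 bytes/MB = 987,500,000 bytes
1 GiB = 1,073,741,824 bytes
987,500,000 / 1,073,741,824 = 0.920 GiB

0.920 GiB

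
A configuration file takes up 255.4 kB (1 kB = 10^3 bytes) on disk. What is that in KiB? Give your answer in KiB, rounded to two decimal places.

249.41 KiB

255.4 kB = 255.4 × 10^3 bytes = 255,400 bytes
1 KiB = 1,024 bytes
255,400 / 1,024 = 249.41 KiB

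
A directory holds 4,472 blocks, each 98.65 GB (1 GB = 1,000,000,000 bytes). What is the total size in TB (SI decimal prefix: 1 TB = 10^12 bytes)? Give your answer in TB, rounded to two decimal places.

Total = 4,472 × 98.65 GB = 441162.8 GB
= 441162.8 × 1,000,000,000 bytes = 441,162,800,000,000 bytes
1 TB = 1,000,000,000,000 bytes
441,162,800,000,000 / 1,000,000,000,000 = 441.16 TB

441.16 TB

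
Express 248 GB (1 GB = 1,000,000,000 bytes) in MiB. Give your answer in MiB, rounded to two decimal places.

248 GB × 1,000,000,000 bytes/GB = 248,000,000,000 bytes
1 MiB = 2^20 bytes = 1,048,576 bytes
248,000,000,000 / 1,048,576 = 236,511.23 MiB

236,511.23 MiB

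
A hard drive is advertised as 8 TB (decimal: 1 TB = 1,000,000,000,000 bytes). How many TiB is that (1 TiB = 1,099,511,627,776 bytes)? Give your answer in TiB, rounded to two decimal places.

7.28 TiB

8 TB = 8 × 10^12 bytes = 8,000,000,000,000 bytes
1 TiB = 1,099,511,627,776 bytes
8,000,000,000,000 / 1,099,511,627,776 = 7.28 TiB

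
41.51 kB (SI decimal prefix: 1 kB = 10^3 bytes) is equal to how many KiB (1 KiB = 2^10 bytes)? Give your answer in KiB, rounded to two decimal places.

41.51 kB = 41.51 × 10^3 bytes = 41,510 bytes
1 KiB = 1,024 bytes
41,510 / 1,024 = 40.54 KiB

40.54 KiB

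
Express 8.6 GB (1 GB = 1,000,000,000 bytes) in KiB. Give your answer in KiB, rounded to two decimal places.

8.6 GB × 1,000,000,000 bytes/GB = 8,600,000,000 bytes
1 KiB = 2^10 bytes = 1,024 bytes
8,600,000,000 / 1,024 = 8,398,437.50 KiB

8,398,437.50 KiB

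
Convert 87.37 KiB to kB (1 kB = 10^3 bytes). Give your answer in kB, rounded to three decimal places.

87.37 KiB × 1,024 bytes/KiB = 89,466.88 bytes
1 kB = 10^3 bytes = 1,000 bytes
89,466.88 / 1,000 = 89.467 kB

89.467 kB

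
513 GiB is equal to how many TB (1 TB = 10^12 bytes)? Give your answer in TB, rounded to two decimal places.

0.55 TB

513 GiB = 513 × 2^30 bytes = 550,829,555,712 bytes
1 TB = 10^12 bytes = 1,000,000,000,000 bytes
550,829,555,712 / 1,000,000,000,000 = 0.55 TB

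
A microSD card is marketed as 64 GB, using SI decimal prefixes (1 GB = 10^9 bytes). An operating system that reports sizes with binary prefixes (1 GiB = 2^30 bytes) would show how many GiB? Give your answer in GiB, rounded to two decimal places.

64 GB = 64 × 10^9 bytes = 64,000,000,000 bytes
1 GiB = 1,073,741,824 bytes
64,000,000,000 / 1,073,741,824 = 59.60 GiB

59.60 GiB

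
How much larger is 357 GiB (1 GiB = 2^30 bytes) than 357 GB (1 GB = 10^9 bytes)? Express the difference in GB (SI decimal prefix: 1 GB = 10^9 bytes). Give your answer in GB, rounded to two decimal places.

357 GiB = 357 × 1,073,741,824 = 383,325,831,168 bytes
357 GB = 357 × 1,000,000,000 = 357,000,000,000 bytes
difference = 26,325,831,168 bytes
26,325,831,168 / 1,000,000,000 = 26.33 GB

26.33 GB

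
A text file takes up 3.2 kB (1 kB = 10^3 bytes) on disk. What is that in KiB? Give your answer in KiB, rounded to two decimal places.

3.13 KiB

3.2 kB = 3.2 × 10^3 bytes = 3,200 bytes
1 KiB = 2^10 bytes = 1,024 bytes
3,200 / 1,024 = 3.13 KiB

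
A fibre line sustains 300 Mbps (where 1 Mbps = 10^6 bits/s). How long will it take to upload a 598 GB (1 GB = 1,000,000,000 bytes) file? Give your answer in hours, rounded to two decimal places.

4.43 hours

598 GB = 598,000,000,000 bytes = 4,784,000,000,000 bits
300 Mbps = 300,000,000 bits/s
time = 4,784,000,000,000 / 300,000,000 = 15,946.6667 s
15,946.6667 s / 3600 = 4.43 hours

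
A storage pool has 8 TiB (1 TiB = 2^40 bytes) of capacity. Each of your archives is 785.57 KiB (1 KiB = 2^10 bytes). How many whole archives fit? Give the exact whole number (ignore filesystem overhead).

Capacity: 8 TiB = 8,796,093,022,208 bytes
Per item: 785.57 KiB = 804,423.68 bytes
⌊8,796,093,022,208 / 804,423.68⌋ = 10,934,652

10,934,652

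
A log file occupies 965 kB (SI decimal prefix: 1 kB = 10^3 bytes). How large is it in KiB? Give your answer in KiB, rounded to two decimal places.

965 kB = 965 × 10^3 bytes = 965,000 bytes
1 KiB = 2^10 bytes = 1,024 bytes
965,000 / 1,024 = 942.38 KiB

942.38 KiB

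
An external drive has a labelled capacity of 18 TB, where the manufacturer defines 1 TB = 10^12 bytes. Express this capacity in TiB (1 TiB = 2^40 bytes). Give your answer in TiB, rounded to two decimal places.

18 TB = 18 × 10^12 bytes = 18,000,000,000,000 bytes
1 TiB = 2^40 bytes = 1,099,511,627,776 bytes
18,000,000,000,000 / 1,099,511,627,776 = 16.37 TiB

16.37 TiB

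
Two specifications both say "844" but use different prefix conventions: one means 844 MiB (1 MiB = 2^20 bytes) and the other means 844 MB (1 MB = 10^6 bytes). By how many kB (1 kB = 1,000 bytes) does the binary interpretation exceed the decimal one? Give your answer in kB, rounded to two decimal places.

40,998.14 kB

844 MiB = 844 × 1,048,576 = 884,998,144 bytes
844 MB = 844 × 1,000,000 = 844,000,000 bytes
difference = 40,998,144 bytes
40,998,144 / 1,000 = 40,998.14 kB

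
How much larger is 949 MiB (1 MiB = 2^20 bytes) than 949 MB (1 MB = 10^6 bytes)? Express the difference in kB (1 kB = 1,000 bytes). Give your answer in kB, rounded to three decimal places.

46,098.624 kB

949 MiB = 949 × 1,048,576 = 995,098,624 bytes
949 MB = 949 × 1,000,000 = 949,000,000 bytes
difference = 46,098,624 bytes
46,098,624 / 1,000 = 46,098.624 kB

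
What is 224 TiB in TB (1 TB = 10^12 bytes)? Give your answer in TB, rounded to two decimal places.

246.29 TB

224 TiB = 224 × 2^40 bytes = 246,290,604,621,824 bytes
1 TB = 1,000,000,000,000 bytes
246,290,604,621,824 / 1,000,000,000,000 = 246.29 TB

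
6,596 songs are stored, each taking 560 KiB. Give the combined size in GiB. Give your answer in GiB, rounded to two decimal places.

Total = 6,596 × 560 KiB = 3,693,760 KiB
= 3,693,760 × 1,024 bytes = 3,782,410,240 bytes
1 GiB = 1,073,741,824 bytes
3,782,410,240 / 1,073,741,824 = 3.52 GiB

3.52 GiB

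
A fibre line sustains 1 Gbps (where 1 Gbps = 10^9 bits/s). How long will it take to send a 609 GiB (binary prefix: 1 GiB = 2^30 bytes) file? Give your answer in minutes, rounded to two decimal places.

609 GiB = 653,908,770,816 bytes = 5,231,270,166,528 bits
1 Gbps = 1,000,000,000 bits/s
time = 5,231,270,166,528 / 1,000,000,000 = 5,231.270 s
5,231.270 s / 60 = 87.19 minutes

87.19 minutes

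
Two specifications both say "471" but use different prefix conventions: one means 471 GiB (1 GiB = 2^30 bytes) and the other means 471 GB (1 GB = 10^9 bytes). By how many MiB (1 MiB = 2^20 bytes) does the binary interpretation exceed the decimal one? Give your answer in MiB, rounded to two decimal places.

33,123.40 MiB

471 GiB = 471 × 1,073,741,824 = 505,732,399,104 bytes
471 GB = 471 × 1,000,000,000 = 471,000,000,000 bytes
difference = 34,732,399,104 bytes
34,732,399,104 / 1,048,576 = 33,123.40 MiB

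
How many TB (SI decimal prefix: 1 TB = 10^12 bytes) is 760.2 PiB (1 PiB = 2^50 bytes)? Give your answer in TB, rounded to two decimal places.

855,909.11 TB

760.2 PiB × 1,125,899,906,842,624 bytes/PiB = 855,909,109,181,762,764.8 bytes
1 TB = 10^12 bytes = 1,000,000,000,000 bytes
855,909,109,181,762,764.8 / 1,000,000,000,000 = 855,909.11 TB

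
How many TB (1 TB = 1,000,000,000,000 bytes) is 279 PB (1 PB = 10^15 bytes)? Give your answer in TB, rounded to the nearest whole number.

279,000 TB

279 PB × 1,000,000,000,000,000 bytes/PB = 279,000,000,000,000,000 bytes
1 TB = 10^12 bytes = 1,000,000,000,000 bytes
279,000,000,000,000,000 / 1,000,000,000,000 = 279,000 TB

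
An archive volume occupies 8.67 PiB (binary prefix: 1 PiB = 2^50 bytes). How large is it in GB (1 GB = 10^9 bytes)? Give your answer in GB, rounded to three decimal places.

8.67 PiB × 1,125,899,906,842,624 bytes/PiB = 9,761,552,192,325,550.08 bytes
1 GB = 10^9 bytes = 1,000,000,000 bytes
9,761,552,192,325,550.08 / 1,000,000,000 = 9,761,552.192 GB

9,761,552.192 GB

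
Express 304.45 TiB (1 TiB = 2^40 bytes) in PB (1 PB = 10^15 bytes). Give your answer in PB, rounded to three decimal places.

304.45 TiB × 1,099,511,627,776 bytes/TiB = 334,746,315,076,403.2 bytes
1 PB = 1,000,000,000,000,000 bytes
334,746,315,076,403.2 / 1,000,000,000,000,000 = 0.335 PB

0.335 PB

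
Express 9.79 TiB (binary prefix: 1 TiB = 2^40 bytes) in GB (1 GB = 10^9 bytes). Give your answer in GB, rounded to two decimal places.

10,764.22 GB

9.79 TiB = 9.79 × 2^40 bytes = 10,764,218,835,927.04 bytes
1 GB = 10^9 bytes = 1,000,000,000 bytes
10,764,218,835,927.04 / 1,000,000,000 = 10,764.22 GB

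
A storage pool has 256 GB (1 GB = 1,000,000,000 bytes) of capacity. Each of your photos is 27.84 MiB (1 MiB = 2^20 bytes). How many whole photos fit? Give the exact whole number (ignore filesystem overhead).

Capacity: 256 GB = 256,000,000,000 bytes
Per item: 27.84 MiB = 29,192,355.84 bytes
⌊256,000,000,000 / 29,192,355.84⌋ = 8,769

8,769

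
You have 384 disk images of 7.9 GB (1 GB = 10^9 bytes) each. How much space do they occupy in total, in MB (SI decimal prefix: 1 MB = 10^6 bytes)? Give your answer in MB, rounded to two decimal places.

3,033,600.00 MB

Total = 384 × 7.9 GB = 3033.6 GB
= 3033.6 × 1,000,000,000 bytes = 3,033,600,000,000 bytes
1 MB = 1,000,000 bytes
3,033,600,000,000 / 1,000,000 = 3,033,600.00 MB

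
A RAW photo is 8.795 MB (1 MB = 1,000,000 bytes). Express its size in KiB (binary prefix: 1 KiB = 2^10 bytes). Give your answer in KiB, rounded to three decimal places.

8.795 MB × 1,000,000 bytes/MB = 8,795,000 bytes
1 KiB = 2^10 bytes = 1,024 bytes
8,795,000 / 1,024 = 8,588.867 KiB

8,588.867 KiB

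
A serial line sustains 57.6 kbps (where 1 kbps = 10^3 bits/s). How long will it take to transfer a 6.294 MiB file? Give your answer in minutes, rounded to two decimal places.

6.294 MiB = 6,599,737.344 bytes = 52,797,898.752 bits
57.6 kbps = 57,600 bits/s
time = 52,797,898.752 / 57,600 = 916.630 s
916.630 s / 60 = 15.28 minutes

15.28 minutes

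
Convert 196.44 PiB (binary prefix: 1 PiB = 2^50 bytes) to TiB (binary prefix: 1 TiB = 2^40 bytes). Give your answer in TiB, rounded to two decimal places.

196.44 PiB = 196.44 × 2^50 bytes = 221,171,777,700,165,058.56 bytes
1 TiB = 2^40 bytes = 1,099,511,627,776 bytes
221,171,777,700,165,058.56 / 1,099,511,627,776 = 201,154.56 TiB

201,154.56 TiB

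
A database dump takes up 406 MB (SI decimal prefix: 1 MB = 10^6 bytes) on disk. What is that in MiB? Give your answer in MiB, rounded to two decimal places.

387.19 MiB

406 MB = 406 × 10^6 bytes = 406,000,000 bytes
1 MiB = 2^20 bytes = 1,048,576 bytes
406,000,000 / 1,048,576 = 387.19 MiB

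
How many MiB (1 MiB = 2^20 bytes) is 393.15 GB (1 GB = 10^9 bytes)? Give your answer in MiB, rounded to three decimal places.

374,937.057 MiB

393.15 GB × 1,000,000,000 bytes/GB = 393,150,000,000 bytes
1 MiB = 1,048,576 bytes
393,150,000,000 / 1,048,576 = 374,937.057 MiB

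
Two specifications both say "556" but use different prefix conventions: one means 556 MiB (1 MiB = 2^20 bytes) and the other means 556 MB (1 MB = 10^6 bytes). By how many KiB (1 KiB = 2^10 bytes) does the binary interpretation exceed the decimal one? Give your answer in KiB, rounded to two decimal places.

26,375.25 KiB

556 MiB = 556 × 1,048,576 = 583,008,256 bytes
556 MB = 556 × 1,000,000 = 556,000,000 bytes
difference = 27,008,256 bytes
27,008,256 / 1,024 = 26,375.25 KiB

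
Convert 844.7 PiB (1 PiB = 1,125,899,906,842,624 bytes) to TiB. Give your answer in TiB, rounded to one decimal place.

864,972.8 TiB

844.7 PiB × 1,125,899,906,842,624 bytes/PiB = 951,047,651,309,964,492.8 bytes
1 TiB = 1,099,511,627,776 bytes
951,047,651,309,964,492.8 / 1,099,511,627,776 = 864,972.8 TiB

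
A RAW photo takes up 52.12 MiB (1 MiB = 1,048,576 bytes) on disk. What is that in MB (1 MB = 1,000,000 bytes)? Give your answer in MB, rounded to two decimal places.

52.12 MiB = 52.12 × 2^20 bytes = 54,651,781.12 bytes
1 MB = 1,000,000 bytes
54,651,781.12 / 1,000,000 = 54.65 MB

54.65 MB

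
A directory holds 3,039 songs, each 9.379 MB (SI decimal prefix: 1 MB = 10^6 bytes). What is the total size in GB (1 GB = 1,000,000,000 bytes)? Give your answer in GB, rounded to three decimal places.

28.503 GB

Total = 3,039 × 9.379 MB = 28502.781 MB
= 28502.781 × 1,000,000 bytes = 28,502,781,000 bytes
1 GB = 1,000,000,000 bytes
28,502,781,000 / 1,000,000,000 = 28.503 GB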